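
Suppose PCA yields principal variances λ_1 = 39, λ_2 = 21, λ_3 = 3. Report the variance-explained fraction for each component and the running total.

Step 1 — total variance = trace(Sigma) = Σ λ_i = 39 + 21 + 3 = 63.

Step 2 — fraction explained by component i = λ_i / Σ λ:
  PC1: 39/63 = 0.619
  PC2: 21/63 = 0.3333
  PC3: 3/63 = 0.0476

Step 3 — cumulative fraction after k components = (λ_1 + ... + λ_k) / Σ λ:
  k = 1: 39/63 = 0.619
  k = 2: (39 + 21)/63 = 60/63 = 0.9524
  k = 3: (39 + 21 + 3)/63 = 63/63 = 1

Summary (fraction, with percent):

explained: PC1 0.619 (61.9%), PC2 0.3333 (33.33%), PC3 0.0476 (4.76%);  cumulative: 0.619, 0.9524, 1


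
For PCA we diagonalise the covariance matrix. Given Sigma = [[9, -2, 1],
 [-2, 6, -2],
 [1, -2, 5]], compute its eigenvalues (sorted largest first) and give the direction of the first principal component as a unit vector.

Step 1 — characteristic polynomial p(λ) = det(λI - Sigma) = λ³ - tr·λ² + c_1·λ - det, where tr = trace, c_1 = sum of the principal 2×2 minors, det = det(Sigma):
  tr = 9 + 6 + 5 = 20,
  c_1 = (9·6 - (-2)²) + (9·5 - (1)²) + (6·5 - (-2)²) = 50 + 44 + 26 = 120,
  det = 9·(6·5 - (-2)²) - (-2)·((-2)·5 - (-2)·(1)) + (1)·((-2)·(-2) - 6·(1)) = 9·(26) - (-2)·(-8) + (1)·(-2) = 216.
  So p(λ) = λ³ - 20λ² + 120λ - 216.
Step 2 — look for an integer root (rational root theorem: any rational root is an integer divisor of 216). Testing λ = 6:
  p(6) = 216 - 720 + 720 - 216 = 0  ✓
  Dividing out (λ - 6): p(λ) = (λ - 6)(λ² - 14λ + 36).
Step 3 — remaining eigenvalues from the quadratic λ² - 14λ + 36 = 0:
  Δ = 14² - 4·36 = 196 - 144 = 52,  λ = (14 ± √52)/2 = (14 ± 7.2111)/2 ≈ 10.6056 or 3.3944.
  Sorted: λ_1 = 10.6056,  λ_2 = 6,  λ_3 = 3.3944  (check: sum = 20 = tr ✓).

Step 4 — unit eigenvector for λ_1 ≈ 10.6056: v spans the null space of (Sigma - λ_1 I), whose rows are
  r_1 = (-1.6056, -2, 1),  r_2 = (-2, -4.6056, -2),  r_3 = (1, -2, -5.6056).
  v is orthogonal to every row, so take v ∝ r_1 × r_2 = ((-2)·(-2) - (1)·(-4.6056), (1)·(-2) - (-1.6056)·(-2), (-1.6056)·(-4.6056) - (-2)·(-2)) ≈ (8.6056, -5.2111, 3.3944).
  Let u = (8.6056, -5.2111, 3.3944).
  ||u|| = √((8.6056)² + (-5.2111)² + (3.3944)²) = √(112.7334) ≈ 10.6176,  v_1 = u/||u|| ≈ (0.8105, -0.4908, 0.3197) (||v_1|| = 1).

λ_1 = 10.6056,  λ_2 = 6,  λ_3 = 3.3944;  v_1 ≈ (0.8105, -0.4908, 0.3197)


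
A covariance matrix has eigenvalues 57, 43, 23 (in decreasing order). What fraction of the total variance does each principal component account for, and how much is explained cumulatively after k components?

Step 1 — total variance = trace(Sigma) = Σ λ_i = 57 + 43 + 23 = 123.

Step 2 — fraction explained by component i = λ_i / Σ λ:
  PC1: 57/123 = 0.4634
  PC2: 43/123 = 0.3496
  PC3: 23/123 = 0.187

Step 3 — cumulative fraction after k components = (λ_1 + ... + λ_k) / Σ λ:
  k = 1: 57/123 = 0.4634
  k = 2: (57 + 43)/123 = 100/123 = 0.813
  k = 3: (57 + 43 + 23)/123 = 123/123 = 1

Summary (fraction, with percent):

explained: PC1 0.4634 (46.34%), PC2 0.3496 (34.96%), PC3 0.187 (18.7%);  cumulative: 0.4634, 0.813, 1


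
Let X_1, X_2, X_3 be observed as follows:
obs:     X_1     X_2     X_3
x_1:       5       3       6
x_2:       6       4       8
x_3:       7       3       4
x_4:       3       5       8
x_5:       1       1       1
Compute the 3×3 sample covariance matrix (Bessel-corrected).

Step 1 — column means:
  mean(X_1) = (5 + 6 + 7 + 3 + 1) / 5 = 22/5 = 4.4
  mean(X_2) = (3 + 4 + 3 + 5 + 1) / 5 = 16/5 = 3.2
  mean(X_3) = (6 + 8 + 4 + 8 + 1) / 5 = 27/5 = 5.4

Step 2 — sample covariance S[i,j] = (1/(n-1)) · Σ_k (x_{k,i} - mean_i) · (x_{k,j} - mean_j), with n-1 = 4.
  S[X_1,X_1] = ((0.6)·(0.6) + (1.6)·(1.6) + (2.6)·(2.6) + (-1.4)·(-1.4) + (-3.4)·(-3.4)) / 4 = 23.2/4 = 5.8
  S[X_1,X_2] = ((0.6)·(-0.2) + (1.6)·(0.8) + (2.6)·(-0.2) + (-1.4)·(1.8) + (-3.4)·(-2.2)) / 4 = 5.6/4 = 1.4
  S[X_1,X_3] = ((0.6)·(0.6) + (1.6)·(2.6) + (2.6)·(-1.4) + (-1.4)·(2.6) + (-3.4)·(-4.4)) / 4 = 12.2/4 = 3.05
  S[X_2,X_2] = ((-0.2)·(-0.2) + (0.8)·(0.8) + (-0.2)·(-0.2) + (1.8)·(1.8) + (-2.2)·(-2.2)) / 4 = 8.8/4 = 2.2
  S[X_2,X_3] = ((-0.2)·(0.6) + (0.8)·(2.6) + (-0.2)·(-1.4) + (1.8)·(2.6) + (-2.2)·(-4.4)) / 4 = 16.6/4 = 4.15
  S[X_3,X_3] = ((0.6)·(0.6) + (2.6)·(2.6) + (-1.4)·(-1.4) + (2.6)·(2.6) + (-4.4)·(-4.4)) / 4 = 35.2/4 = 8.8

S is symmetric (S[j,i] = S[i,j]). Assembling:

S = [[5.8, 1.4, 3.05],
 [1.4, 2.2, 4.15],
 [3.05, 4.15, 8.8]]


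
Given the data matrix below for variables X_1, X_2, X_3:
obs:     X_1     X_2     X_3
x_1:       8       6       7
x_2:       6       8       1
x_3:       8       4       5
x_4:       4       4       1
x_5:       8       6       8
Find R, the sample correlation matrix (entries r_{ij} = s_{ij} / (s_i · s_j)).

Step 1 — column means:
  mean(X_1) = (8 + 6 + 8 + 4 + 8) / 5 = 34/5 = 6.8
  mean(X_2) = (6 + 8 + 4 + 4 + 6) / 5 = 28/5 = 5.6
  mean(X_3) = (7 + 1 + 5 + 1 + 8) / 5 = 22/5 = 4.4

Step 2 — sample variances and covariances s[i,j] = (1/(n-1)) · Σ_k (x_{k,i} - mean_i) · (x_{k,j} - mean_j), with n-1 = 4:
  s[X_1,X_1] = ((1.2)·(1.2) + (-0.8)·(-0.8) + (1.2)·(1.2) + (-2.8)·(-2.8) + (1.2)·(1.2)) / 4 = 12.8/4 = 3.2
  s[X_1,X_2] = ((1.2)·(0.4) + (-0.8)·(2.4) + (1.2)·(-1.6) + (-2.8)·(-1.6) + (1.2)·(0.4)) / 4 = 1.6/4 = 0.4
  s[X_1,X_3] = ((1.2)·(2.6) + (-0.8)·(-3.4) + (1.2)·(0.6) + (-2.8)·(-3.4) + (1.2)·(3.6)) / 4 = 20.4/4 = 5.1
  s[X_2,X_2] = ((0.4)·(0.4) + (2.4)·(2.4) + (-1.6)·(-1.6) + (-1.6)·(-1.6) + (0.4)·(0.4)) / 4 = 11.2/4 = 2.8
  s[X_2,X_3] = ((0.4)·(2.6) + (2.4)·(-3.4) + (-1.6)·(0.6) + (-1.6)·(-3.4) + (0.4)·(3.6)) / 4 = -1.2/4 = -0.3
  s[X_3,X_3] = ((2.6)·(2.6) + (-3.4)·(-3.4) + (0.6)·(0.6) + (-3.4)·(-3.4) + (3.6)·(3.6)) / 4 = 43.2/4 = 10.8
  Sample standard deviations s_i = √(s[i,i]):
  s(X_1) = √(3.2) = 1.7889
  s(X_2) = √(2.8) = 1.6733
  s(X_3) = √(10.8) = 3.2863

Step 3 — r_{ij} = s_{ij} / (s_i · s_j):
  r[X_1,X_1] = 1 (diagonal).
  r[X_1,X_2] = 0.4 / (1.7889 · 1.6733) = 0.4 / 2.9933 = 0.1336
  r[X_1,X_3] = 5.1 / (1.7889 · 3.2863) = 5.1 / 5.8788 = 0.8675
  r[X_2,X_2] = 1 (diagonal).
  r[X_2,X_3] = -0.3 / (1.6733 · 3.2863) = -0.3 / 5.4991 = -0.0546
  r[X_3,X_3] = 1 (diagonal).

R is symmetric with unit diagonal. Assembling:

R = [[1, 0.1336, 0.8675],
 [0.1336, 1, -0.0546],
 [0.8675, -0.0546, 1]]


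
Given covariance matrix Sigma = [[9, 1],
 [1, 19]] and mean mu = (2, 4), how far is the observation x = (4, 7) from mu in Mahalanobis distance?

Step 1 — centre the observation: (x - mu) = (2, 3).

Step 2 — invert Sigma. det(Sigma) = 9·19 - (1)² = 170.
  Sigma^{-1} = (1/det) · [[d, -b], [-b, a]] = [[0.1118, -0.0059],
 [-0.0059, 0.0529]].

Step 3 — form the quadratic (x - mu)^T · Sigma^{-1} · (x - mu):
  Sigma^{-1} · (x - mu) = (0.2059, 0.1471).
  (x - mu)^T · [Sigma^{-1} · (x - mu)] = (2)·(0.2059) + (3)·(0.1471) = 0.8529.

Step 4 — take square root: d = √(0.8529) ≈ 0.9235.

d(x, mu) = √(0.8529) ≈ 0.9235


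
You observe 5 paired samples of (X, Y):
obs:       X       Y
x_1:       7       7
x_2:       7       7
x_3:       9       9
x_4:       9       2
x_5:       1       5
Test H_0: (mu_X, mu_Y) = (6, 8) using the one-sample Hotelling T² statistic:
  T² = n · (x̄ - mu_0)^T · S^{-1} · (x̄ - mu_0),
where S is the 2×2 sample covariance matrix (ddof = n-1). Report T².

Step 1 — sample mean vector:
  mean(X) = (7 + 7 + 9 + 9 + 1) / 5 = 33/5 = 6.6
  mean(Y) = (7 + 7 + 9 + 2 + 5) / 5 = 30/5 = 6
  x̄ = (6.6, 6),  deviation x̄ - mu_0 = (6.6, 6) - (6, 8) = (0.6, -2).

Step 2 — sample covariance matrix, S[i,j] = (1/(n-1)) · Σ_k (x_{k,i} - mean_i) · (x_{k,j} - mean_j), divisor n-1 = 4:
  S[X,X] = ((0.4)·(0.4) + (0.4)·(0.4) + (2.4)·(2.4) + (2.4)·(2.4) + (-5.6)·(-5.6)) / 4 = 43.2/4 = 10.8
  S[X,Y] = ((0.4)·(1) + (0.4)·(1) + (2.4)·(3) + (2.4)·(-4) + (-5.6)·(-1)) / 4 = 4/4 = 1
  S[Y,Y] = ((1)·(1) + (1)·(1) + (3)·(3) + (-4)·(-4) + (-1)·(-1)) / 4 = 28/4 = 7
  S = [[10.8, 1],
 [1, 7]].

Step 3 — invert S. det(S) = 10.8·7 - (1)² = 74.6.
  S^{-1} = (1/det) · [[d, -b], [-b, a]] = [[0.0938, -0.0134],
 [-0.0134, 0.1448]].

Step 4 — quadratic form (x̄ - mu_0)^T · S^{-1} · (x̄ - mu_0):
  S^{-1} · (x̄ - mu_0) = (0.0831, -0.2976),
  (x̄ - mu_0)^T · [...] = (0.6)·(0.0831) + (-2)·(-0.2976) = 0.645.

Step 5 — scale by n: T² = 5 · 0.645 = 3.2252.

T² ≈ 3.2252


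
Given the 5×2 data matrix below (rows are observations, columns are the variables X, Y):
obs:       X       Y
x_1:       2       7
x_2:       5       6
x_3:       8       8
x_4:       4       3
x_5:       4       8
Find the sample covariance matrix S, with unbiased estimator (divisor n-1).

Step 1 — column means:
  mean(X) = (2 + 5 + 8 + 4 + 4) / 5 = 23/5 = 4.6
  mean(Y) = (7 + 6 + 8 + 3 + 8) / 5 = 32/5 = 6.4

Step 2 — sample covariance S[i,j] = (1/(n-1)) · Σ_k (x_{k,i} - mean_i) · (x_{k,j} - mean_j), with n-1 = 4.
  S[X,X] = ((-2.6)·(-2.6) + (0.4)·(0.4) + (3.4)·(3.4) + (-0.6)·(-0.6) + (-0.6)·(-0.6)) / 4 = 19.2/4 = 4.8
  S[X,Y] = ((-2.6)·(0.6) + (0.4)·(-0.4) + (3.4)·(1.6) + (-0.6)·(-3.4) + (-0.6)·(1.6)) / 4 = 4.8/4 = 1.2
  S[Y,Y] = ((0.6)·(0.6) + (-0.4)·(-0.4) + (1.6)·(1.6) + (-3.4)·(-3.4) + (1.6)·(1.6)) / 4 = 17.2/4 = 4.3

S is symmetric (S[j,i] = S[i,j]). Assembling:

S = [[4.8, 1.2],
 [1.2, 4.3]]


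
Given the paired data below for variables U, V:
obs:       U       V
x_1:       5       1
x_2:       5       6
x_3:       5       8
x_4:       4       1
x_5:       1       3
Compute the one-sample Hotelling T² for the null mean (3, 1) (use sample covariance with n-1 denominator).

Step 1 — sample mean vector:
  mean(U) = (5 + 5 + 5 + 4 + 1) / 5 = 20/5 = 4
  mean(V) = (1 + 6 + 8 + 1 + 3) / 5 = 19/5 = 3.8
  x̄ = (4, 3.8),  deviation x̄ - mu_0 = (4, 3.8) - (3, 1) = (1, 2.8).

Step 2 — sample covariance matrix, S[i,j] = (1/(n-1)) · Σ_k (x_{k,i} - mean_i) · (x_{k,j} - mean_j), divisor n-1 = 4:
  S[U,U] = ((1)·(1) + (1)·(1) + (1)·(1) + (0)·(0) + (-3)·(-3)) / 4 = 12/4 = 3
  S[U,V] = ((1)·(-2.8) + (1)·(2.2) + (1)·(4.2) + (0)·(-2.8) + (-3)·(-0.8)) / 4 = 6/4 = 1.5
  S[V,V] = ((-2.8)·(-2.8) + (2.2)·(2.2) + (4.2)·(4.2) + (-2.8)·(-2.8) + (-0.8)·(-0.8)) / 4 = 38.8/4 = 9.7
  S = [[3, 1.5],
 [1.5, 9.7]].

Step 3 — invert S. det(S) = 3·9.7 - (1.5)² = 26.85.
  S^{-1} = (1/det) · [[d, -b], [-b, a]] = [[0.3613, -0.0559],
 [-0.0559, 0.1117]].

Step 4 — quadratic form (x̄ - mu_0)^T · S^{-1} · (x̄ - mu_0):
  S^{-1} · (x̄ - mu_0) = (0.2048, 0.257),
  (x̄ - mu_0)^T · [...] = (1)·(0.2048) + (2.8)·(0.257) = 0.9244.

Step 5 — scale by n: T² = 5 · 0.9244 = 4.622.

T² ≈ 4.622


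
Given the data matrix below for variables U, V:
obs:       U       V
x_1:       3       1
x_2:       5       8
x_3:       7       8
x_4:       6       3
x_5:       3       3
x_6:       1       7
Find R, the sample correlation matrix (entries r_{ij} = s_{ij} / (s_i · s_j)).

Step 1 — column means:
  mean(U) = (3 + 5 + 7 + 6 + 3 + 1) / 6 = 25/6 = 4.1667
  mean(V) = (1 + 8 + 8 + 3 + 3 + 7) / 6 = 30/6 = 5

Step 2 — sample variances and covariances s[i,j] = (1/(n-1)) · Σ_k (x_{k,i} - mean_i) · (x_{k,j} - mean_j), with n-1 = 5:
  s[U,U] = ((-1.1667)·(-1.1667) + (0.8333)·(0.8333) + (2.8333)·(2.8333) + (1.8333)·(1.8333) + (-1.1667)·(-1.1667) + (-3.1667)·(-3.1667)) / 5 = 24.8333/5 = 4.9667
  s[U,V] = ((-1.1667)·(-4) + (0.8333)·(3) + (2.8333)·(3) + (1.8333)·(-2) + (-1.1667)·(-2) + (-3.1667)·(2)) / 5 = 8/5 = 1.6
  s[V,V] = ((-4)·(-4) + (3)·(3) + (3)·(3) + (-2)·(-2) + (-2)·(-2) + (2)·(2)) / 5 = 46/5 = 9.2
  Sample standard deviations s_i = √(s[i,i]):
  s(U) = √(4.9667) = 2.2286
  s(V) = √(9.2) = 3.0332

Step 3 — r_{ij} = s_{ij} / (s_i · s_j):
  r[U,U] = 1 (diagonal).
  r[U,V] = 1.6 / (2.2286 · 3.0332) = 1.6 / 6.7597 = 0.2367
  r[V,V] = 1 (diagonal).

R is symmetric with unit diagonal. Assembling:

R = [[1, 0.2367],
 [0.2367, 1]]


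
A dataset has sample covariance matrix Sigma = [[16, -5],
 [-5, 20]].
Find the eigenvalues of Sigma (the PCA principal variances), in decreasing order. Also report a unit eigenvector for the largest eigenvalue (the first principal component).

Step 1 — characteristic polynomial of 2×2 Sigma:
  det(Sigma - λI) = λ² - trace · λ + det = 0.
  trace = 16 + 20 = 36, det = 16·20 - (-5)² = 295.
Step 2 — discriminant:
  Δ = trace² - 4·det = 1296 - 1180 = 116.
Step 3 — eigenvalues:
  λ = (trace ± √Δ)/2 = (36 ± 10.7703)/2,
  λ_1 = 23.3852,  λ_2 = 12.6148.

Step 4 — unit eigenvector for λ_1: solve (Sigma - λ_1 I)v = 0. First row:
  (16 - 23.3852)·v_x + (-5)·v_y = 0, i.e. (-7.3852)·v_x + (-5)·v_y = 0,
  so v ∝ (b, λ_1 - a) = (-5, 7.3852); multiply by -1 so the first entry is positive: u = (5, -7.3852).
  ||u|| = √((5)² + (-7.3852)²) = √(79.5407) ≈ 8.9186,
  v_1 = u/||u|| ≈ (0.5606, -0.8281) (||v_1|| = 1).

λ_1 = 23.3852,  λ_2 = 12.6148;  v_1 ≈ (0.5606, -0.8281)


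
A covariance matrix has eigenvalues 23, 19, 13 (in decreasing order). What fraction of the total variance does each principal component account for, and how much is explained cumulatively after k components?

Step 1 — total variance = trace(Sigma) = Σ λ_i = 23 + 19 + 13 = 55.

Step 2 — fraction explained by component i = λ_i / Σ λ:
  PC1: 23/55 = 0.4182
  PC2: 19/55 = 0.3455
  PC3: 13/55 = 0.2364

Step 3 — cumulative fraction after k components = (λ_1 + ... + λ_k) / Σ λ:
  k = 1: 23/55 = 0.4182
  k = 2: (23 + 19)/55 = 42/55 = 0.7636
  k = 3: (23 + 19 + 13)/55 = 55/55 = 1

Summary (fraction, with percent):

explained: PC1 0.4182 (41.82%), PC2 0.3455 (34.55%), PC3 0.2364 (23.64%);  cumulative: 0.4182, 0.7636, 1


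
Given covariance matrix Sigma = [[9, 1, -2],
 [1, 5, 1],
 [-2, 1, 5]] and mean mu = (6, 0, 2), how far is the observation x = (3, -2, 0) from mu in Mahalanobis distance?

Step 1 — centre the observation: (x - mu) = (-3, -2, -2).

Step 2 — invert Sigma (cofactor / det for 3×3, or solve directly):
  Sigma^{-1} = [[0.1283, -0.0374, 0.0588],
 [-0.0374, 0.2193, -0.0588],
 [0.0588, -0.0588, 0.2353]].

Step 3 — form the quadratic (x - mu)^T · Sigma^{-1} · (x - mu):
  Sigma^{-1} · (x - mu) = (-0.4278, -0.2086, -0.5294).
  (x - mu)^T · [Sigma^{-1} · (x - mu)] = (-3)·(-0.4278) + (-2)·(-0.2086) + (-2)·(-0.5294) = 2.7594.

Step 4 — take square root: d = √(2.7594) ≈ 1.6611.

d(x, mu) = √(2.7594) ≈ 1.6611


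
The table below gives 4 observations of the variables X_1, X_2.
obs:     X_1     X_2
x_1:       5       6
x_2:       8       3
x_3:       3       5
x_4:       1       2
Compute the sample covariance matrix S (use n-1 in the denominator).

Step 1 — column means:
  mean(X_1) = (5 + 8 + 3 + 1) / 4 = 17/4 = 4.25
  mean(X_2) = (6 + 3 + 5 + 2) / 4 = 16/4 = 4

Step 2 — sample covariance S[i,j] = (1/(n-1)) · Σ_k (x_{k,i} - mean_i) · (x_{k,j} - mean_j), with n-1 = 3.
  S[X_1,X_1] = ((0.75)·(0.75) + (3.75)·(3.75) + (-1.25)·(-1.25) + (-3.25)·(-3.25)) / 3 = 26.75/3 = 8.9167
  S[X_1,X_2] = ((0.75)·(2) + (3.75)·(-1) + (-1.25)·(1) + (-3.25)·(-2)) / 3 = 3/3 = 1
  S[X_2,X_2] = ((2)·(2) + (-1)·(-1) + (1)·(1) + (-2)·(-2)) / 3 = 10/3 = 3.3333

S is symmetric (S[j,i] = S[i,j]). Assembling:

S = [[8.9167, 1],
 [1, 3.3333]]


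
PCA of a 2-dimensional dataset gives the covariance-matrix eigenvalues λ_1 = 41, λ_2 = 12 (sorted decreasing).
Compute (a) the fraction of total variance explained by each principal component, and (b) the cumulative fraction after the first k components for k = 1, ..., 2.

Step 1 — total variance = trace(Sigma) = Σ λ_i = 41 + 12 = 53.

Step 2 — fraction explained by component i = λ_i / Σ λ:
  PC1: 41/53 = 0.7736
  PC2: 12/53 = 0.2264

Step 3 — cumulative fraction after k components = (λ_1 + ... + λ_k) / Σ λ:
  k = 1: 41/53 = 0.7736
  k = 2: (41 + 12)/53 = 53/53 = 1

Summary (fraction, with percent):

explained: PC1 0.7736 (77.36%), PC2 0.2264 (22.64%);  cumulative: 0.7736, 1


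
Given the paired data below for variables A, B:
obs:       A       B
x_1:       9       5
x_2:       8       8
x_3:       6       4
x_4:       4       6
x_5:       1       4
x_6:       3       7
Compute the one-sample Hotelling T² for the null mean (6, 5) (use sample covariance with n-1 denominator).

Step 1 — sample mean vector:
  mean(A) = (9 + 8 + 6 + 4 + 1 + 3) / 6 = 31/6 = 5.1667
  mean(B) = (5 + 8 + 4 + 6 + 4 + 7) / 6 = 34/6 = 5.6667
  x̄ = (5.1667, 5.6667),  deviation x̄ - mu_0 = (5.1667, 5.6667) - (6, 5) = (-0.8333, 0.6667).

Step 2 — sample covariance matrix, S[i,j] = (1/(n-1)) · Σ_k (x_{k,i} - mean_i) · (x_{k,j} - mean_j), divisor n-1 = 5:
  S[A,A] = ((3.8333)·(3.8333) + (2.8333)·(2.8333) + (0.8333)·(0.8333) + (-1.1667)·(-1.1667) + (-4.1667)·(-4.1667) + (-2.1667)·(-2.1667)) / 5 = 46.8333/5 = 9.3667
  S[A,B] = ((3.8333)·(-0.6667) + (2.8333)·(2.3333) + (0.8333)·(-1.6667) + (-1.1667)·(0.3333) + (-4.1667)·(-1.6667) + (-2.1667)·(1.3333)) / 5 = 6.3333/5 = 1.2667
  S[B,B] = ((-0.6667)·(-0.6667) + (2.3333)·(2.3333) + (-1.6667)·(-1.6667) + (0.3333)·(0.3333) + (-1.6667)·(-1.6667) + (1.3333)·(1.3333)) / 5 = 13.3333/5 = 2.6667
  S = [[9.3667, 1.2667],
 [1.2667, 2.6667]].

Step 3 — invert S. det(S) = 9.3667·2.6667 - (1.2667)² = 23.3733.
  S^{-1} = (1/det) · [[d, -b], [-b, a]] = [[0.1141, -0.0542],
 [-0.0542, 0.4007]].

Step 4 — quadratic form (x̄ - mu_0)^T · S^{-1} · (x̄ - mu_0):
  S^{-1} · (x̄ - mu_0) = (-0.1312, 0.3123),
  (x̄ - mu_0)^T · [...] = (-0.8333)·(-0.1312) + (0.6667)·(0.3123) = 0.3176.

Step 5 — scale by n: T² = 6 · 0.3176 = 1.9053.

T² ≈ 1.9053


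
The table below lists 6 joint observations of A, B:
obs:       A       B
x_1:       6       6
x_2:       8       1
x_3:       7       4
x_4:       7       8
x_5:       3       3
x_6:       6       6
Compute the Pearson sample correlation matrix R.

Step 1 — column means:
  mean(A) = (6 + 8 + 7 + 7 + 3 + 6) / 6 = 37/6 = 6.1667
  mean(B) = (6 + 1 + 4 + 8 + 3 + 6) / 6 = 28/6 = 4.6667

Step 2 — sample variances and covariances s[i,j] = (1/(n-1)) · Σ_k (x_{k,i} - mean_i) · (x_{k,j} - mean_j), with n-1 = 5:
  s[A,A] = ((-0.1667)·(-0.1667) + (1.8333)·(1.8333) + (0.8333)·(0.8333) + (0.8333)·(0.8333) + (-3.1667)·(-3.1667) + (-0.1667)·(-0.1667)) / 5 = 14.8333/5 = 2.9667
  s[A,B] = ((-0.1667)·(1.3333) + (1.8333)·(-3.6667) + (0.8333)·(-0.6667) + (0.8333)·(3.3333) + (-3.1667)·(-1.6667) + (-0.1667)·(1.3333)) / 5 = 0.3333/5 = 0.0667
  s[B,B] = ((1.3333)·(1.3333) + (-3.6667)·(-3.6667) + (-0.6667)·(-0.6667) + (3.3333)·(3.3333) + (-1.6667)·(-1.6667) + (1.3333)·(1.3333)) / 5 = 31.3333/5 = 6.2667
  Sample standard deviations s_i = √(s[i,i]):
  s(A) = √(2.9667) = 1.7224
  s(B) = √(6.2667) = 2.5033

Step 3 — r_{ij} = s_{ij} / (s_i · s_j):
  r[A,A] = 1 (diagonal).
  r[A,B] = 0.0667 / (1.7224 · 2.5033) = 0.0667 / 4.3117 = 0.0155
  r[B,B] = 1 (diagonal).

R is symmetric with unit diagonal. Assembling:

R = [[1, 0.0155],
 [0.0155, 1]]


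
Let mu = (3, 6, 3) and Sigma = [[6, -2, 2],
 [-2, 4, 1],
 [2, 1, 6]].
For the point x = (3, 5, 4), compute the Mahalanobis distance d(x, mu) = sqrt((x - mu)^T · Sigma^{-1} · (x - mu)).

Step 1 — centre the observation: (x - mu) = (0, -1, 1).

Step 2 — invert Sigma (cofactor / det for 3×3, or solve directly):
  Sigma^{-1} = [[0.2556, 0.1556, -0.1111],
 [0.1556, 0.3556, -0.1111],
 [-0.1111, -0.1111, 0.2222]].

Step 3 — form the quadratic (x - mu)^T · Sigma^{-1} · (x - mu):
  Sigma^{-1} · (x - mu) = (-0.2667, -0.4667, 0.3333).
  (x - mu)^T · [Sigma^{-1} · (x - mu)] = (0)·(-0.2667) + (-1)·(-0.4667) + (1)·(0.3333) = 0.8.

Step 4 — take square root: d = √(0.8) ≈ 0.8944.

d(x, mu) = √(0.8) ≈ 0.8944


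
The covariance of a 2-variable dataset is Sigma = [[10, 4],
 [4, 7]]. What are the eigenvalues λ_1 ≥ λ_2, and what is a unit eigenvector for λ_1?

Step 1 — characteristic polynomial of 2×2 Sigma:
  det(Sigma - λI) = λ² - trace · λ + det = 0.
  trace = 10 + 7 = 17, det = 10·7 - (4)² = 54.
Step 2 — discriminant:
  Δ = trace² - 4·det = 289 - 216 = 73.
Step 3 — eigenvalues:
  λ = (trace ± √Δ)/2 = (17 ± 8.544)/2,
  λ_1 = 12.772,  λ_2 = 4.228.

Step 4 — unit eigenvector for λ_1: solve (Sigma - λ_1 I)v = 0. First row:
  (10 - 12.772)·v_x + (4)·v_y = 0, i.e. (-2.772)·v_x + (4)·v_y = 0,
  so v ∝ (b, λ_1 - a) = (4, 2.772) = u.
  ||u|| = √((4)² + (2.772)²) = √(23.684) ≈ 4.8666,
  v_1 = u/||u|| ≈ (0.8219, 0.5696) (||v_1|| = 1).

λ_1 = 12.772,  λ_2 = 4.228;  v_1 ≈ (0.8219, 0.5696)


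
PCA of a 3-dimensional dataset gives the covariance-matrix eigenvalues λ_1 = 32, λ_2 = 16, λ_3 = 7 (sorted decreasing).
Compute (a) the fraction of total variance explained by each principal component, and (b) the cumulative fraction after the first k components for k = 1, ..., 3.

Step 1 — total variance = trace(Sigma) = Σ λ_i = 32 + 16 + 7 = 55.

Step 2 — fraction explained by component i = λ_i / Σ λ:
  PC1: 32/55 = 0.5818
  PC2: 16/55 = 0.2909
  PC3: 7/55 = 0.1273

Step 3 — cumulative fraction after k components = (λ_1 + ... + λ_k) / Σ λ:
  k = 1: 32/55 = 0.5818
  k = 2: (32 + 16)/55 = 48/55 = 0.8727
  k = 3: (32 + 16 + 7)/55 = 55/55 = 1

Summary (fraction, with percent):

explained: PC1 0.5818 (58.18%), PC2 0.2909 (29.09%), PC3 0.1273 (12.73%);  cumulative: 0.5818, 0.8727, 1


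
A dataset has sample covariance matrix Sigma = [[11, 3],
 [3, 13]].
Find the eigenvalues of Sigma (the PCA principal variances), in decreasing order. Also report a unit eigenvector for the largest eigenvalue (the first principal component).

Step 1 — characteristic polynomial of 2×2 Sigma:
  det(Sigma - λI) = λ² - trace · λ + det = 0.
  trace = 11 + 13 = 24, det = 11·13 - (3)² = 134.
Step 2 — discriminant:
  Δ = trace² - 4·det = 576 - 536 = 40.
Step 3 — eigenvalues:
  λ = (trace ± √Δ)/2 = (24 ± 6.3246)/2,
  λ_1 = 15.1623,  λ_2 = 8.8377.

Step 4 — unit eigenvector for λ_1: solve (Sigma - λ_1 I)v = 0. First row:
  (11 - 15.1623)·v_x + (3)·v_y = 0, i.e. (-4.1623)·v_x + (3)·v_y = 0,
  so v ∝ (b, λ_1 - a) = (3, 4.1623) = u.
  ||u|| = √((3)² + (4.1623)²) = √(26.3246) ≈ 5.1307,
  v_1 = u/||u|| ≈ (0.5847, 0.8112) (||v_1|| = 1).

λ_1 = 15.1623,  λ_2 = 8.8377;  v_1 ≈ (0.5847, 0.8112)


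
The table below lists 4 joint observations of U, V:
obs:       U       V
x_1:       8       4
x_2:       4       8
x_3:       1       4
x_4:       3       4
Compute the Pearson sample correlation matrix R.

Step 1 — column means:
  mean(U) = (8 + 4 + 1 + 3) / 4 = 16/4 = 4
  mean(V) = (4 + 8 + 4 + 4) / 4 = 20/4 = 5

Step 2 — sample variances and covariances s[i,j] = (1/(n-1)) · Σ_k (x_{k,i} - mean_i) · (x_{k,j} - mean_j), with n-1 = 3:
  s[U,U] = ((4)·(4) + (0)·(0) + (-3)·(-3) + (-1)·(-1)) / 3 = 26/3 = 8.6667
  s[U,V] = ((4)·(-1) + (0)·(3) + (-3)·(-1) + (-1)·(-1)) / 3 = 0/3 = 0
  s[V,V] = ((-1)·(-1) + (3)·(3) + (-1)·(-1) + (-1)·(-1)) / 3 = 12/3 = 4
  Sample standard deviations s_i = √(s[i,i]):
  s(U) = √(8.6667) = 2.9439
  s(V) = √(4) = 2

Step 3 — r_{ij} = s_{ij} / (s_i · s_j):
  r[U,U] = 1 (diagonal).
  r[U,V] = 0 / (2.9439 · 2) = 0 / 5.8878 = 0
  r[V,V] = 1 (diagonal).

R is symmetric with unit diagonal. Assembling:

R = [[1, 0],
 [0, 1]]


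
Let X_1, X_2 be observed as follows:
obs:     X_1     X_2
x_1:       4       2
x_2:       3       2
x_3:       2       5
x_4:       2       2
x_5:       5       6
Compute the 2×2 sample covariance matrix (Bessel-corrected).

Step 1 — column means:
  mean(X_1) = (4 + 3 + 2 + 2 + 5) / 5 = 16/5 = 3.2
  mean(X_2) = (2 + 2 + 5 + 2 + 6) / 5 = 17/5 = 3.4

Step 2 — sample covariance S[i,j] = (1/(n-1)) · Σ_k (x_{k,i} - mean_i) · (x_{k,j} - mean_j), with n-1 = 4.
  S[X_1,X_1] = ((0.8)·(0.8) + (-0.2)·(-0.2) + (-1.2)·(-1.2) + (-1.2)·(-1.2) + (1.8)·(1.8)) / 4 = 6.8/4 = 1.7
  S[X_1,X_2] = ((0.8)·(-1.4) + (-0.2)·(-1.4) + (-1.2)·(1.6) + (-1.2)·(-1.4) + (1.8)·(2.6)) / 4 = 3.6/4 = 0.9
  S[X_2,X_2] = ((-1.4)·(-1.4) + (-1.4)·(-1.4) + (1.6)·(1.6) + (-1.4)·(-1.4) + (2.6)·(2.6)) / 4 = 15.2/4 = 3.8

S is symmetric (S[j,i] = S[i,j]). Assembling:

S = [[1.7, 0.9],
 [0.9, 3.8]]


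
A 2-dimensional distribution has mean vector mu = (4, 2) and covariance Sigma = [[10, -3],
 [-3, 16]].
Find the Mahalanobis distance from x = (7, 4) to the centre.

Step 1 — centre the observation: (x - mu) = (3, 2).

Step 2 — invert Sigma. det(Sigma) = 10·16 - (-3)² = 151.
  Sigma^{-1} = (1/det) · [[d, -b], [-b, a]] = [[0.106, 0.0199],
 [0.0199, 0.0662]].

Step 3 — form the quadratic (x - mu)^T · Sigma^{-1} · (x - mu):
  Sigma^{-1} · (x - mu) = (0.3576, 0.1921).
  (x - mu)^T · [Sigma^{-1} · (x - mu)] = (3)·(0.3576) + (2)·(0.1921) = 1.457.

Step 4 — take square root: d = √(1.457) ≈ 1.207.

d(x, mu) = √(1.457) ≈ 1.207


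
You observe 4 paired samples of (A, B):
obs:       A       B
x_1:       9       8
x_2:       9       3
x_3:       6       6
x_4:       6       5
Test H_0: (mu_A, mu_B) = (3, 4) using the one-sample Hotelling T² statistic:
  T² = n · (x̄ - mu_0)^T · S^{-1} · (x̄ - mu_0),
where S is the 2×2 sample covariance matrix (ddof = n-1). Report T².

Step 1 — sample mean vector:
  mean(A) = (9 + 9 + 6 + 6) / 4 = 30/4 = 7.5
  mean(B) = (8 + 3 + 6 + 5) / 4 = 22/4 = 5.5
  x̄ = (7.5, 5.5),  deviation x̄ - mu_0 = (7.5, 5.5) - (3, 4) = (4.5, 1.5).

Step 2 — sample covariance matrix, S[i,j] = (1/(n-1)) · Σ_k (x_{k,i} - mean_i) · (x_{k,j} - mean_j), divisor n-1 = 3:
  S[A,A] = ((1.5)·(1.5) + (1.5)·(1.5) + (-1.5)·(-1.5) + (-1.5)·(-1.5)) / 3 = 9/3 = 3
  S[A,B] = ((1.5)·(2.5) + (1.5)·(-2.5) + (-1.5)·(0.5) + (-1.5)·(-0.5)) / 3 = 0/3 = 0
  S[B,B] = ((2.5)·(2.5) + (-2.5)·(-2.5) + (0.5)·(0.5) + (-0.5)·(-0.5)) / 3 = 13/3 = 4.3333
  S = [[3, 0],
 [0, 4.3333]].

Step 3 — invert S. det(S) = 3·4.3333 - (0)² = 13.
  S^{-1} = (1/det) · [[d, -b], [-b, a]] = [[0.3333, 0],
 [0, 0.2308]].

Step 4 — quadratic form (x̄ - mu_0)^T · S^{-1} · (x̄ - mu_0):
  S^{-1} · (x̄ - mu_0) = (1.5, 0.3462),
  (x̄ - mu_0)^T · [...] = (4.5)·(1.5) + (1.5)·(0.3462) = 7.2692.

Step 5 — scale by n: T² = 4 · 7.2692 = 29.0769.

T² ≈ 29.0769


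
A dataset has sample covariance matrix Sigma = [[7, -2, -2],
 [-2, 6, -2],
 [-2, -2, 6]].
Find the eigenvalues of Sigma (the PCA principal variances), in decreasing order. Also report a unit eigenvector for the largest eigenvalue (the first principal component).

Step 1 — characteristic polynomial p(λ) = det(λI - Sigma) = λ³ - tr·λ² + c_1·λ - det, where tr = trace, c_1 = sum of the principal 2×2 minors, det = det(Sigma):
  tr = 7 + 6 + 6 = 19,
  c_1 = (7·6 - (-2)²) + (7·6 - (-2)²) + (6·6 - (-2)²) = 38 + 38 + 32 = 108,
  det = 7·(6·6 - (-2)²) - (-2)·((-2)·6 - (-2)·(-2)) + (-2)·((-2)·(-2) - 6·(-2)) = 7·(32) - (-2)·(-16) + (-2)·(16) = 160.
  So p(λ) = λ³ - 19λ² + 108λ - 160.
Step 2 — look for an integer root (rational root theorem: any rational root is an integer divisor of 160). Testing λ = 8:
  p(8) = 512 - 1216 + 864 - 160 = 0  ✓
  Dividing out (λ - 8): p(λ) = (λ - 8)(λ² - 11λ + 20).
Step 3 — remaining eigenvalues from the quadratic λ² - 11λ + 20 = 0:
  Δ = 11² - 4·20 = 121 - 80 = 41,  λ = (11 ± √41)/2 = (11 ± 6.4031)/2 ≈ 8.7016 or 2.2984.
  Sorted: λ_1 = 8.7016,  λ_2 = 8,  λ_3 = 2.2984  (check: sum = 19 = tr ✓).

Step 4 — unit eigenvector for λ_1 ≈ 8.7016: v spans the null space of (Sigma - λ_1 I), whose rows are
  r_1 = (-1.7016, -2, -2),  r_2 = (-2, -2.7016, -2),  r_3 = (-2, -2, -2.7016).
  v is orthogonal to every row, so take v ∝ r_1 × r_2 = ((-2)·(-2) - (-2)·(-2.7016), (-2)·(-2) - (-1.7016)·(-2), (-1.7016)·(-2.7016) - (-2)·(-2)) ≈ (-1.4031, 0.5969, 0.5969).
  Rescale (multiply by -1 so the first nonzero entry is positive): u = (1.4031, -0.5969, -0.5969).
  ||u|| = √((1.4031)² + (-0.5969)² + (-0.5969)²) = √(2.6813) ≈ 1.6375,  v_1 = u/||u|| ≈ (0.8569, -0.3645, -0.3645) (||v_1|| = 1).

λ_1 = 8.7016,  λ_2 = 8,  λ_3 = 2.2984;  v_1 ≈ (0.8569, -0.3645, -0.3645)


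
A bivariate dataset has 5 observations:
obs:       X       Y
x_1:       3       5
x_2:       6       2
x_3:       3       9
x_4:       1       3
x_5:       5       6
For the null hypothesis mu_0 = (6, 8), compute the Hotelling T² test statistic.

Step 1 — sample mean vector:
  mean(X) = (3 + 6 + 3 + 1 + 5) / 5 = 18/5 = 3.6
  mean(Y) = (5 + 2 + 9 + 3 + 6) / 5 = 25/5 = 5
  x̄ = (3.6, 5),  deviation x̄ - mu_0 = (3.6, 5) - (6, 8) = (-2.4, -3).

Step 2 — sample covariance matrix, S[i,j] = (1/(n-1)) · Σ_k (x_{k,i} - mean_i) · (x_{k,j} - mean_j), divisor n-1 = 4:
  S[X,X] = ((-0.6)·(-0.6) + (2.4)·(2.4) + (-0.6)·(-0.6) + (-2.6)·(-2.6) + (1.4)·(1.4)) / 4 = 15.2/4 = 3.8
  S[X,Y] = ((-0.6)·(0) + (2.4)·(-3) + (-0.6)·(4) + (-2.6)·(-2) + (1.4)·(1)) / 4 = -3/4 = -0.75
  S[Y,Y] = ((0)·(0) + (-3)·(-3) + (4)·(4) + (-2)·(-2) + (1)·(1)) / 4 = 30/4 = 7.5
  S = [[3.8, -0.75],
 [-0.75, 7.5]].

Step 3 — invert S. det(S) = 3.8·7.5 - (-0.75)² = 27.9375.
  S^{-1} = (1/det) · [[d, -b], [-b, a]] = [[0.2685, 0.0268],
 [0.0268, 0.136]].

Step 4 — quadratic form (x̄ - mu_0)^T · S^{-1} · (x̄ - mu_0):
  S^{-1} · (x̄ - mu_0) = (-0.7248, -0.4725),
  (x̄ - mu_0)^T · [...] = (-2.4)·(-0.7248) + (-3)·(-0.4725) = 3.157.

Step 5 — scale by n: T² = 5 · 3.157 = 15.7852.

T² ≈ 15.7852


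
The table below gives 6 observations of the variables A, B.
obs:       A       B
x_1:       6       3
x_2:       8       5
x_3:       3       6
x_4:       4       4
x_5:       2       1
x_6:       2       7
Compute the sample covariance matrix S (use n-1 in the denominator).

Step 1 — column means:
  mean(A) = (6 + 8 + 3 + 4 + 2 + 2) / 6 = 25/6 = 4.1667
  mean(B) = (3 + 5 + 6 + 4 + 1 + 7) / 6 = 26/6 = 4.3333

Step 2 — sample covariance S[i,j] = (1/(n-1)) · Σ_k (x_{k,i} - mean_i) · (x_{k,j} - mean_j), with n-1 = 5.
  S[A,A] = ((1.8333)·(1.8333) + (3.8333)·(3.8333) + (-1.1667)·(-1.1667) + (-0.1667)·(-0.1667) + (-2.1667)·(-2.1667) + (-2.1667)·(-2.1667)) / 5 = 28.8333/5 = 5.7667
  S[A,B] = ((1.8333)·(-1.3333) + (3.8333)·(0.6667) + (-1.1667)·(1.6667) + (-0.1667)·(-0.3333) + (-2.1667)·(-3.3333) + (-2.1667)·(2.6667)) / 5 = -0.3333/5 = -0.0667
  S[B,B] = ((-1.3333)·(-1.3333) + (0.6667)·(0.6667) + (1.6667)·(1.6667) + (-0.3333)·(-0.3333) + (-3.3333)·(-3.3333) + (2.6667)·(2.6667)) / 5 = 23.3333/5 = 4.6667

S is symmetric (S[j,i] = S[i,j]). Assembling:

S = [[5.7667, -0.0667],
 [-0.0667, 4.6667]]


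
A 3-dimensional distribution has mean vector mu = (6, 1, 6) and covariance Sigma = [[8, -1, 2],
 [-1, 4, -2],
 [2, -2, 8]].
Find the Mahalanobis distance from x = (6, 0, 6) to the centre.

Step 1 — centre the observation: (x - mu) = (0, -1, 0).

Step 2 — invert Sigma (cofactor / det for 3×3, or solve directly):
  Sigma^{-1} = [[0.1346, 0.0192, -0.0288],
 [0.0192, 0.2885, 0.0673],
 [-0.0288, 0.0673, 0.149]].

Step 3 — form the quadratic (x - mu)^T · Sigma^{-1} · (x - mu):
  Sigma^{-1} · (x - mu) = (-0.0192, -0.2885, -0.0673).
  (x - mu)^T · [Sigma^{-1} · (x - mu)] = (0)·(-0.0192) + (-1)·(-0.2885) + (0)·(-0.0673) = 0.2885.

Step 4 — take square root: d = √(0.2885) ≈ 0.5371.

d(x, mu) = √(0.2885) ≈ 0.5371


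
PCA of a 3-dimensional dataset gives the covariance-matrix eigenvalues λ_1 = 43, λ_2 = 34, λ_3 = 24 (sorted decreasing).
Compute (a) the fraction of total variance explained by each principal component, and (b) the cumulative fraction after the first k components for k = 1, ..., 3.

Step 1 — total variance = trace(Sigma) = Σ λ_i = 43 + 34 + 24 = 101.

Step 2 — fraction explained by component i = λ_i / Σ λ:
  PC1: 43/101 = 0.4257
  PC2: 34/101 = 0.3366
  PC3: 24/101 = 0.2376

Step 3 — cumulative fraction after k components = (λ_1 + ... + λ_k) / Σ λ:
  k = 1: 43/101 = 0.4257
  k = 2: (43 + 34)/101 = 77/101 = 0.7624
  k = 3: (43 + 34 + 24)/101 = 101/101 = 1

Summary (fraction, with percent):

explained: PC1 0.4257 (42.57%), PC2 0.3366 (33.66%), PC3 0.2376 (23.76%);  cumulative: 0.4257, 0.7624, 1


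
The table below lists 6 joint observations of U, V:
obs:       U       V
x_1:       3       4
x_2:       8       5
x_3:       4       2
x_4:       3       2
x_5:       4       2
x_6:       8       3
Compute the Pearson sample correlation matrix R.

Step 1 — column means:
  mean(U) = (3 + 8 + 4 + 3 + 4 + 8) / 6 = 30/6 = 5
  mean(V) = (4 + 5 + 2 + 2 + 2 + 3) / 6 = 18/6 = 3

Step 2 — sample variances and covariances s[i,j] = (1/(n-1)) · Σ_k (x_{k,i} - mean_i) · (x_{k,j} - mean_j), with n-1 = 5:
  s[U,U] = ((-2)·(-2) + (3)·(3) + (-1)·(-1) + (-2)·(-2) + (-1)·(-1) + (3)·(3)) / 5 = 28/5 = 5.6
  s[U,V] = ((-2)·(1) + (3)·(2) + (-1)·(-1) + (-2)·(-1) + (-1)·(-1) + (3)·(0)) / 5 = 8/5 = 1.6
  s[V,V] = ((1)·(1) + (2)·(2) + (-1)·(-1) + (-1)·(-1) + (-1)·(-1) + (0)·(0)) / 5 = 8/5 = 1.6
  Sample standard deviations s_i = √(s[i,i]):
  s(U) = √(5.6) = 2.3664
  s(V) = √(1.6) = 1.2649

Step 3 — r_{ij} = s_{ij} / (s_i · s_j):
  r[U,U] = 1 (diagonal).
  r[U,V] = 1.6 / (2.3664 · 1.2649) = 1.6 / 2.9933 = 0.5345
  r[V,V] = 1 (diagonal).

R is symmetric with unit diagonal. Assembling:

R = [[1, 0.5345],
 [0.5345, 1]]


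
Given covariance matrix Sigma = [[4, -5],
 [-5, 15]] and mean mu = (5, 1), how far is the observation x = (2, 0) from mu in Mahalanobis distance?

Step 1 — centre the observation: (x - mu) = (-3, -1).

Step 2 — invert Sigma. det(Sigma) = 4·15 - (-5)² = 35.
  Sigma^{-1} = (1/det) · [[d, -b], [-b, a]] = [[0.4286, 0.1429],
 [0.1429, 0.1143]].

Step 3 — form the quadratic (x - mu)^T · Sigma^{-1} · (x - mu):
  Sigma^{-1} · (x - mu) = (-1.4286, -0.5429).
  (x - mu)^T · [Sigma^{-1} · (x - mu)] = (-3)·(-1.4286) + (-1)·(-0.5429) = 4.8286.

Step 4 — take square root: d = √(4.8286) ≈ 2.1974.

d(x, mu) = √(4.8286) ≈ 2.1974


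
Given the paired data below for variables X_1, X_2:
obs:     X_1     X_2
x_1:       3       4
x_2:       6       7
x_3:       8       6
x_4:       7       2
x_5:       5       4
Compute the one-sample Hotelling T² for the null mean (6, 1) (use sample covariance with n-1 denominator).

Step 1 — sample mean vector:
  mean(X_1) = (3 + 6 + 8 + 7 + 5) / 5 = 29/5 = 5.8
  mean(X_2) = (4 + 7 + 6 + 2 + 4) / 5 = 23/5 = 4.6
  x̄ = (5.8, 4.6),  deviation x̄ - mu_0 = (5.8, 4.6) - (6, 1) = (-0.2, 3.6).

Step 2 — sample covariance matrix, S[i,j] = (1/(n-1)) · Σ_k (x_{k,i} - mean_i) · (x_{k,j} - mean_j), divisor n-1 = 4:
  S[X_1,X_1] = ((-2.8)·(-2.8) + (0.2)·(0.2) + (2.2)·(2.2) + (1.2)·(1.2) + (-0.8)·(-0.8)) / 4 = 14.8/4 = 3.7
  S[X_1,X_2] = ((-2.8)·(-0.6) + (0.2)·(2.4) + (2.2)·(1.4) + (1.2)·(-2.6) + (-0.8)·(-0.6)) / 4 = 2.6/4 = 0.65
  S[X_2,X_2] = ((-0.6)·(-0.6) + (2.4)·(2.4) + (1.4)·(1.4) + (-2.6)·(-2.6) + (-0.6)·(-0.6)) / 4 = 15.2/4 = 3.8
  S = [[3.7, 0.65],
 [0.65, 3.8]].

Step 3 — invert S. det(S) = 3.7·3.8 - (0.65)² = 13.6375.
  S^{-1} = (1/det) · [[d, -b], [-b, a]] = [[0.2786, -0.0477],
 [-0.0477, 0.2713]].

Step 4 — quadratic form (x̄ - mu_0)^T · S^{-1} · (x̄ - mu_0):
  S^{-1} · (x̄ - mu_0) = (-0.2273, 0.9863),
  (x̄ - mu_0)^T · [...] = (-0.2)·(-0.2273) + (3.6)·(0.9863) = 3.596.

Step 5 — scale by n: T² = 5 · 3.596 = 17.9798.

T² ≈ 17.9798


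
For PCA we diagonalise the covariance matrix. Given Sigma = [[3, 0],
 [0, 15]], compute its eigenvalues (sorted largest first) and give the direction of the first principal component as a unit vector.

Step 1 — characteristic polynomial of 2×2 Sigma:
  det(Sigma - λI) = λ² - trace · λ + det = 0.
  trace = 3 + 15 = 18, det = 3·15 - (0)² = 45.
Step 2 — discriminant:
  Δ = trace² - 4·det = 324 - 180 = 144.
Step 3 — eigenvalues:
  λ = (trace ± √Δ)/2 = (18 ± 12)/2,
  λ_1 = 15,  λ_2 = 3.

Step 4 — unit eigenvector for λ_1: Sigma is diagonal, so its eigenvectors are the coordinate axes. λ_1 = 15 is the diagonal entry on the second coordinate axis, hence
  v_1 = (0, 1) (||v_1|| = 1).

λ_1 = 15,  λ_2 = 3;  v_1 ≈ (0, 1)


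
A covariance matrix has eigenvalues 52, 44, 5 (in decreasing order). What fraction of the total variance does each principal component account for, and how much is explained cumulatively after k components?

Step 1 — total variance = trace(Sigma) = Σ λ_i = 52 + 44 + 5 = 101.

Step 2 — fraction explained by component i = λ_i / Σ λ:
  PC1: 52/101 = 0.5149
  PC2: 44/101 = 0.4356
  PC3: 5/101 = 0.0495

Step 3 — cumulative fraction after k components = (λ_1 + ... + λ_k) / Σ λ:
  k = 1: 52/101 = 0.5149
  k = 2: (52 + 44)/101 = 96/101 = 0.9505
  k = 3: (52 + 44 + 5)/101 = 101/101 = 1

Summary (fraction, with percent):

explained: PC1 0.5149 (51.49%), PC2 0.4356 (43.56%), PC3 0.0495 (4.95%);  cumulative: 0.5149, 0.9505, 1


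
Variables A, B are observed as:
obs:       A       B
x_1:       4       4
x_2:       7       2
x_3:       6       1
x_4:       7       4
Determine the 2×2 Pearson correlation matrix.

Step 1 — column means:
  mean(A) = (4 + 7 + 6 + 7) / 4 = 24/4 = 6
  mean(B) = (4 + 2 + 1 + 4) / 4 = 11/4 = 2.75

Step 2 — sample variances and covariances s[i,j] = (1/(n-1)) · Σ_k (x_{k,i} - mean_i) · (x_{k,j} - mean_j), with n-1 = 3:
  s[A,A] = ((-2)·(-2) + (1)·(1) + (0)·(0) + (1)·(1)) / 3 = 6/3 = 2
  s[A,B] = ((-2)·(1.25) + (1)·(-0.75) + (0)·(-1.75) + (1)·(1.25)) / 3 = -2/3 = -0.6667
  s[B,B] = ((1.25)·(1.25) + (-0.75)·(-0.75) + (-1.75)·(-1.75) + (1.25)·(1.25)) / 3 = 6.75/3 = 2.25
  Sample standard deviations s_i = √(s[i,i]):
  s(A) = √(2) = 1.4142
  s(B) = √(2.25) = 1.5

Step 3 — r_{ij} = s_{ij} / (s_i · s_j):
  r[A,A] = 1 (diagonal).
  r[A,B] = -0.6667 / (1.4142 · 1.5) = -0.6667 / 2.1213 = -0.3143
  r[B,B] = 1 (diagonal).

R is symmetric with unit diagonal. Assembling:

R = [[1, -0.3143],
 [-0.3143, 1]]


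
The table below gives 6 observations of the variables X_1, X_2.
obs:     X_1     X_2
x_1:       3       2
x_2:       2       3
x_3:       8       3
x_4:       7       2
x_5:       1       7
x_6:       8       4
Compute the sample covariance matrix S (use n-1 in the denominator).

Step 1 — column means:
  mean(X_1) = (3 + 2 + 8 + 7 + 1 + 8) / 6 = 29/6 = 4.8333
  mean(X_2) = (2 + 3 + 3 + 2 + 7 + 4) / 6 = 21/6 = 3.5

Step 2 — sample covariance S[i,j] = (1/(n-1)) · Σ_k (x_{k,i} - mean_i) · (x_{k,j} - mean_j), with n-1 = 5.
  S[X_1,X_1] = ((-1.8333)·(-1.8333) + (-2.8333)·(-2.8333) + (3.1667)·(3.1667) + (2.1667)·(2.1667) + (-3.8333)·(-3.8333) + (3.1667)·(3.1667)) / 5 = 50.8333/5 = 10.1667
  S[X_1,X_2] = ((-1.8333)·(-1.5) + (-2.8333)·(-0.5) + (3.1667)·(-0.5) + (2.1667)·(-1.5) + (-3.8333)·(3.5) + (3.1667)·(0.5)) / 5 = -12.5/5 = -2.5
  S[X_2,X_2] = ((-1.5)·(-1.5) + (-0.5)·(-0.5) + (-0.5)·(-0.5) + (-1.5)·(-1.5) + (3.5)·(3.5) + (0.5)·(0.5)) / 5 = 17.5/5 = 3.5

S is symmetric (S[j,i] = S[i,j]). Assembling:

S = [[10.1667, -2.5],
 [-2.5, 3.5]]


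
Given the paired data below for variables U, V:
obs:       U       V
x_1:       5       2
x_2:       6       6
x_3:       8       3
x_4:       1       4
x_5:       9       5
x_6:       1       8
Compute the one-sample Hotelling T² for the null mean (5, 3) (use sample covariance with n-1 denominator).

Step 1 — sample mean vector:
  mean(U) = (5 + 6 + 8 + 1 + 9 + 1) / 6 = 30/6 = 5
  mean(V) = (2 + 6 + 3 + 4 + 5 + 8) / 6 = 28/6 = 4.6667
  x̄ = (5, 4.6667),  deviation x̄ - mu_0 = (5, 4.6667) - (5, 3) = (0, 1.6667).

Step 2 — sample covariance matrix, S[i,j] = (1/(n-1)) · Σ_k (x_{k,i} - mean_i) · (x_{k,j} - mean_j), divisor n-1 = 5:
  S[U,U] = ((0)·(0) + (1)·(1) + (3)·(3) + (-4)·(-4) + (4)·(4) + (-4)·(-4)) / 5 = 58/5 = 11.6
  S[U,V] = ((0)·(-2.6667) + (1)·(1.3333) + (3)·(-1.6667) + (-4)·(-0.6667) + (4)·(0.3333) + (-4)·(3.3333)) / 5 = -13/5 = -2.6
  S[V,V] = ((-2.6667)·(-2.6667) + (1.3333)·(1.3333) + (-1.6667)·(-1.6667) + (-0.6667)·(-0.6667) + (0.3333)·(0.3333) + (3.3333)·(3.3333)) / 5 = 23.3333/5 = 4.6667
  S = [[11.6, -2.6],
 [-2.6, 4.6667]].

Step 3 — invert S. det(S) = 11.6·4.6667 - (-2.6)² = 47.3733.
  S^{-1} = (1/det) · [[d, -b], [-b, a]] = [[0.0985, 0.0549],
 [0.0549, 0.2449]].

Step 4 — quadratic form (x̄ - mu_0)^T · S^{-1} · (x̄ - mu_0):
  S^{-1} · (x̄ - mu_0) = (0.0915, 0.4081),
  (x̄ - mu_0)^T · [...] = (0)·(0.0915) + (1.6667)·(0.4081) = 0.6802.

Step 5 — scale by n: T² = 6 · 0.6802 = 4.0811.

T² ≈ 4.0811
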